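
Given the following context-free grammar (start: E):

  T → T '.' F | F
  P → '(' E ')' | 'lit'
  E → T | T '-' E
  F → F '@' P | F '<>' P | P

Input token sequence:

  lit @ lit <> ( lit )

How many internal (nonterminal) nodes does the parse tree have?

[E [T [F [F [F [P lit]] @ [P lit]] <> [P ( [E [T [F [P lit]]]] )]]]]

12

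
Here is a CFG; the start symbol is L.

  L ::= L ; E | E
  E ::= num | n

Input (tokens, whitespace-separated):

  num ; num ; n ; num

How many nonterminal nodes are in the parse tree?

8

[L [L [L [L [E num]] ; [E num]] ; [E n]] ; [E num]]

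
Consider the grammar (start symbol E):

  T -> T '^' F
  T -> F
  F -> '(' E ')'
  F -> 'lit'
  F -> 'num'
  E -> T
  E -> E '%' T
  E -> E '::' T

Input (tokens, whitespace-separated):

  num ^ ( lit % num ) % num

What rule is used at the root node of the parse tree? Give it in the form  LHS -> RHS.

E -> E '%' T

[E [E [T [T [F num]] ^ [F ( [E [E [T [F lit]]] % [T [F num]]] )]]] % [T [F num]]]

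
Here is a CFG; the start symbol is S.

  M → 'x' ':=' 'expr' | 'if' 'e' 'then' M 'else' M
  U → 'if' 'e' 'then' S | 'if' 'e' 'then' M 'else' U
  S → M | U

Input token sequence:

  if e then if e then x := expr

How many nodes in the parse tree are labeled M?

1

[S [U if e then [S [U if e then [S [M x := expr]]]]]]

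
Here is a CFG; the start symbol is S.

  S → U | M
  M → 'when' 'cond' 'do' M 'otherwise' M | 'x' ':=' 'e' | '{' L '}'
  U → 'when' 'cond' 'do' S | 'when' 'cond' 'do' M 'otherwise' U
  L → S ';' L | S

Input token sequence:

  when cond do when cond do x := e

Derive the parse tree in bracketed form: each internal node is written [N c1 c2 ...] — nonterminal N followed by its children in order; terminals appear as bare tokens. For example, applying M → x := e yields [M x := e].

S
U
when cond do S
when cond do U
when cond do when cond do S
when cond do when cond do M
when cond do when cond do x := e

[S [U when cond do [S [U when cond do [S [M x := e]]]]]]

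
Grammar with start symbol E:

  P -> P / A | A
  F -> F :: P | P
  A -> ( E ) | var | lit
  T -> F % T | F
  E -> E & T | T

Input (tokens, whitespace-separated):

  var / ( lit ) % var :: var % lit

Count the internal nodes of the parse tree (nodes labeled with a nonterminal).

[E [T [F [P [P [A var]] / [A ( [E [T [F [P [A lit]]]]] )]]] % [T [F [F [P [A var]]] :: [P [A var]]] % [T [F [P [A lit]]]]]]]

23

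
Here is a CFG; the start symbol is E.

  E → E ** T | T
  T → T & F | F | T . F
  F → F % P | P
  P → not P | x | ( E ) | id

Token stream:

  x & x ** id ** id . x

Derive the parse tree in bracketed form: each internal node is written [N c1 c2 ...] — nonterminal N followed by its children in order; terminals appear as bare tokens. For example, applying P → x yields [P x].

E
E ** T
E ** T ** T
T ** T ** T
T & F ** T ** T
F & F ** T ** T
P & F ** T ** T
x & F ** T ** T
x & P ** T ** T
x & x ** T ** T
x & x ** F ** T
x & x ** P ** T
x & x ** id ** T
x & x ** id ** T . F
x & x ** id ** F . F
x & x ** id ** P . F
x & x ** id ** id . F
x & x ** id ** id . P
x & x ** id ** id . x

[E [E [E [T [T [F [P x]]] & [F [P x]]]] ** [T [F [P id]]]] ** [T [T [F [P id]]] . [F [P x]]]]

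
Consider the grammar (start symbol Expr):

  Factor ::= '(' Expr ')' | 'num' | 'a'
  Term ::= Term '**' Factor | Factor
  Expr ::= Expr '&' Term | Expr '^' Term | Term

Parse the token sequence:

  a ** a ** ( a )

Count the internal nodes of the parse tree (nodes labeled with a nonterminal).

10

[Expr [Term [Term [Term [Factor a]] ** [Factor a]] ** [Factor ( [Expr [Term [Factor a]]] )]]]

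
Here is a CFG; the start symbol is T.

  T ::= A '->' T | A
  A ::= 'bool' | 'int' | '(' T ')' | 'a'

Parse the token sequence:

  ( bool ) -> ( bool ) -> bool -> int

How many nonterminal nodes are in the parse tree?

12

[T [A ( [T [A bool]] )] -> [T [A ( [T [A bool]] )] -> [T [A bool] -> [T [A int]]]]]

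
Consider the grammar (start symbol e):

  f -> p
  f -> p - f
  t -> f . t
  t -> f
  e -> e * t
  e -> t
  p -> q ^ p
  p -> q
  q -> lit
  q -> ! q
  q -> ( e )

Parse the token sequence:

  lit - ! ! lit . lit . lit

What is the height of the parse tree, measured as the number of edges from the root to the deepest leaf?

8

[e [t [f [p [q lit]] - [f [p [q ! [q ! [q lit]]]]]] . [t [f [p [q lit]]] . [t [f [p [q lit]]]]]]]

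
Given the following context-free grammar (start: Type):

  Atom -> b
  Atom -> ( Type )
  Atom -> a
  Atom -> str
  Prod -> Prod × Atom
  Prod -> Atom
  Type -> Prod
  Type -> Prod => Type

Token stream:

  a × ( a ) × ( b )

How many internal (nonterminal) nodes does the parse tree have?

13

[Type [Prod [Prod [Prod [Atom a]] × [Atom ( [Type [Prod [Atom a]]] )]] × [Atom ( [Type [Prod [Atom b]]] )]]]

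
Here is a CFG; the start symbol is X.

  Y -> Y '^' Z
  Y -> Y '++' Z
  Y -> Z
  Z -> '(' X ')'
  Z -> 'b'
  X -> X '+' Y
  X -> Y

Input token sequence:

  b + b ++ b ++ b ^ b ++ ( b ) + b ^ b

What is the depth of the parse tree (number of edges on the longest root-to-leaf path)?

[X [X [X [Y [Z b]]] + [Y [Y [Y [Y [Y [Z b]] ++ [Z b]] ++ [Z b]] ^ [Z b]] ++ [Z ( [X [Y [Z b]]] )]]] + [Y [Y [Z b]] ^ [Z b]]]

8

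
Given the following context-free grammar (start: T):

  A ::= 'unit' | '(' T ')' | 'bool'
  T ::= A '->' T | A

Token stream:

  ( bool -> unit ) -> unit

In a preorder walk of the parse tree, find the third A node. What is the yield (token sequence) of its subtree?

[T [A ( [T [A bool] -> [T [A unit]]] )] -> [T [A unit]]]

unit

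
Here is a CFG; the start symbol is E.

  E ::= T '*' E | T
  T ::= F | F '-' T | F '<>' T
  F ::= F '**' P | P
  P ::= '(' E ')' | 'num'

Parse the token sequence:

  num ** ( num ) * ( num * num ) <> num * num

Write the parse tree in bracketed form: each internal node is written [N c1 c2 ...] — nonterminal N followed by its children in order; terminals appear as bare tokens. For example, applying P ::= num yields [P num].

[E [T [F [F [P num]] ** [P ( [E [T [F [P num]]]] )]]] * [E [T [F [P ( [E [T [F [P num]]] * [E [T [F [P num]]]]] )]] <> [T [F [P num]]]] * [E [T [F [P num]]]]]]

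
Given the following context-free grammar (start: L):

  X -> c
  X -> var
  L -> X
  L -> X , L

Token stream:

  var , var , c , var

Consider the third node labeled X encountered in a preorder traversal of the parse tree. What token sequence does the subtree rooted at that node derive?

[L [X var] , [L [X var] , [L [X c] , [L [X var]]]]]

c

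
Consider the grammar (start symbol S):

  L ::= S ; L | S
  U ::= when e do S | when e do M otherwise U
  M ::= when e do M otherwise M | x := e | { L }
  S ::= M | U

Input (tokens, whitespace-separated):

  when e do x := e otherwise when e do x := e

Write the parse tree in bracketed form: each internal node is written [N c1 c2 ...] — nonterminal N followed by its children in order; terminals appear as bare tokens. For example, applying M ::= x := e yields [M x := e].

S
U
when e do M otherwise U
when e do x := e otherwise U
when e do x := e otherwise when e do S
when e do x := e otherwise when e do M
when e do x := e otherwise when e do x := e

[S [U when e do [M x := e] otherwise [U when e do [S [M x := e]]]]]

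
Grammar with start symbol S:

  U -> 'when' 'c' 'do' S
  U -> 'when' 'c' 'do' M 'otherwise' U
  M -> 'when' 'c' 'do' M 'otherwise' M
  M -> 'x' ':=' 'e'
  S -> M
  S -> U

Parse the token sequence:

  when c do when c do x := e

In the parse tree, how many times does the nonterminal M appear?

1

[S [U when c do [S [U when c do [S [M x := e]]]]]]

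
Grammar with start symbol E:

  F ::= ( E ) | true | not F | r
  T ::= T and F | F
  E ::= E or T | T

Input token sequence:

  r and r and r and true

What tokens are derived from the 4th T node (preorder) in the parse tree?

[E [T [T [T [T [F r]] and [F r]] and [F r]] and [F true]]]

r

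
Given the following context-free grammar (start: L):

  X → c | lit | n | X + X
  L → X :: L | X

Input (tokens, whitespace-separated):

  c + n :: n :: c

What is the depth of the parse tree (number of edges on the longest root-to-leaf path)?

4

[L [X [X c] + [X n]] :: [L [X n] :: [L [X c]]]]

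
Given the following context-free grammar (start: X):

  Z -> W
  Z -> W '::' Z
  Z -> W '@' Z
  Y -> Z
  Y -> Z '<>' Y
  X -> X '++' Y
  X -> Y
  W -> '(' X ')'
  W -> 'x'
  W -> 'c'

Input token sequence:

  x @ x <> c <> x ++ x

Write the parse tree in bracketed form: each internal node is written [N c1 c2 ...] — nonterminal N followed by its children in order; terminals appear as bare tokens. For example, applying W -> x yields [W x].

X
X ++ Y
Y ++ Y
Z <> Y ++ Y
W @ Z <> Y ++ Y
x @ Z <> Y ++ Y
x @ W <> Y ++ Y
x @ x <> Y ++ Y
x @ x <> Z <> Y ++ Y
x @ x <> W <> Y ++ Y
x @ x <> c <> Y ++ Y
x @ x <> c <> Z ++ Y
x @ x <> c <> W ++ Y
x @ x <> c <> x ++ Y
x @ x <> c <> x ++ Z
x @ x <> c <> x ++ W
x @ x <> c <> x ++ x

[X [X [Y [Z [W x] @ [Z [W x]]] <> [Y [Z [W c]] <> [Y [Z [W x]]]]]] ++ [Y [Z [W x]]]]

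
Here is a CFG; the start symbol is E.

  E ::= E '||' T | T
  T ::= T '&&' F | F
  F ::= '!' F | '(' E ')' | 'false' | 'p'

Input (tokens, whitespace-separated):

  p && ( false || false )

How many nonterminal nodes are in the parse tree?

11

[E [T [T [F p]] && [F ( [E [E [T [F false]]] || [T [F false]]] )]]]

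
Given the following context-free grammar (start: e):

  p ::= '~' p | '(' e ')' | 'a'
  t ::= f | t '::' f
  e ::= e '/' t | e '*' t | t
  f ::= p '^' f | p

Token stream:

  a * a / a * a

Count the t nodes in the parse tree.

4

[e [e [e [e [t [f [p a]]]] * [t [f [p a]]]] / [t [f [p a]]]] * [t [f [p a]]]]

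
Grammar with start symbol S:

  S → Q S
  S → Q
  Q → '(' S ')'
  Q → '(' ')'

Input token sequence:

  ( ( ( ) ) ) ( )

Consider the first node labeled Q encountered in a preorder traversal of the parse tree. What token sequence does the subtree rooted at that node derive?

[S [Q ( [S [Q ( [S [Q ( )]] )]] )] [S [Q ( )]]]

( ( ( ) ) )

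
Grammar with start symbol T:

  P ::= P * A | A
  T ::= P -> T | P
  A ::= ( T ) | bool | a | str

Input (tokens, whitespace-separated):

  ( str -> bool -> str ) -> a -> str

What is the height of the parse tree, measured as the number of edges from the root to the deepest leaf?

8

[T [P [A ( [T [P [A str]] -> [T [P [A bool]] -> [T [P [A str]]]]] )]] -> [T [P [A a]] -> [T [P [A str]]]]]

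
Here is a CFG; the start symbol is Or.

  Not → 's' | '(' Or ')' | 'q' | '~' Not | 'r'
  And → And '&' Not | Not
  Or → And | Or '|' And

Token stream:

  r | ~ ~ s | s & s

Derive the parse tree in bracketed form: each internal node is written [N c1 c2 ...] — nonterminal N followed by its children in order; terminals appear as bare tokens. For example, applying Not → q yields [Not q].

[Or [Or [Or [And [Not r]]] | [And [Not ~ [Not ~ [Not s]]]]] | [And [And [Not s]] & [Not s]]]

Or
Or | And
Or | And | And
And | And | And
Not | And | And
r | And | And
r | Not | And
r | ~ Not | And
r | ~ ~ Not | And
r | ~ ~ s | And
r | ~ ~ s | And & Not
r | ~ ~ s | Not & Not
r | ~ ~ s | s & Not
r | ~ ~ s | s & s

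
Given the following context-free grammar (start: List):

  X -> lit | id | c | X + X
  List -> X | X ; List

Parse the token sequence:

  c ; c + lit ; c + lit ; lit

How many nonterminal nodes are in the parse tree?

12

[List [X c] ; [List [X [X c] + [X lit]] ; [List [X [X c] + [X lit]] ; [List [X lit]]]]]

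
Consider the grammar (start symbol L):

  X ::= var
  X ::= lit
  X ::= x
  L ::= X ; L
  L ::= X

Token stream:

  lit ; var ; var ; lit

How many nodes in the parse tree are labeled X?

4

[L [X lit] ; [L [X var] ; [L [X var] ; [L [X lit]]]]]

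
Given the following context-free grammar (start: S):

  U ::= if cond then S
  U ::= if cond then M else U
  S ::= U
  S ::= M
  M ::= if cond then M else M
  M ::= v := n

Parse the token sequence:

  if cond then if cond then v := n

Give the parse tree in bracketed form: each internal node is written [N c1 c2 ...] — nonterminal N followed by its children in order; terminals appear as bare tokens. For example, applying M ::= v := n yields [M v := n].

[S [U if cond then [S [U if cond then [S [M v := n]]]]]]

S
U
if cond then S
if cond then U
if cond then if cond then S
if cond then if cond then M
if cond then if cond then v := n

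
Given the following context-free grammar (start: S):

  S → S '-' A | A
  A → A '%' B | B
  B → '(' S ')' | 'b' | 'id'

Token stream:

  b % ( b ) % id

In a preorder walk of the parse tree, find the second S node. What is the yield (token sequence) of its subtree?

[S [A [A [A [B b]] % [B ( [S [A [B b]]] )]] % [B id]]]

b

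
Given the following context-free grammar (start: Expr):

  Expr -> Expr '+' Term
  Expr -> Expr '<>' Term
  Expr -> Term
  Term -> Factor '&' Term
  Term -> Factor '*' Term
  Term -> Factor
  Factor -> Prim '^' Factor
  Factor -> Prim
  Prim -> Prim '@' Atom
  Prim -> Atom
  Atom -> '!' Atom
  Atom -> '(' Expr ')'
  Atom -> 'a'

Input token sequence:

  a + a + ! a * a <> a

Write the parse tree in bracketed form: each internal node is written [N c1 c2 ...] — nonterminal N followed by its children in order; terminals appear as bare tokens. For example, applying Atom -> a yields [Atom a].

[Expr [Expr [Expr [Expr [Term [Factor [Prim [Atom a]]]]] + [Term [Factor [Prim [Atom a]]]]] + [Term [Factor [Prim [Atom ! [Atom a]]]] * [Term [Factor [Prim [Atom a]]]]]] <> [Term [Factor [Prim [Atom a]]]]]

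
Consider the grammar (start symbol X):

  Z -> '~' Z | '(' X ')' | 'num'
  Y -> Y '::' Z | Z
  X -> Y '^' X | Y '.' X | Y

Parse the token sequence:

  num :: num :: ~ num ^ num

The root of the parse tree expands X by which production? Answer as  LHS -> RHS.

X -> Y '^' X

[X [Y [Y [Y [Z num]] :: [Z num]] :: [Z ~ [Z num]]] ^ [X [Y [Z num]]]]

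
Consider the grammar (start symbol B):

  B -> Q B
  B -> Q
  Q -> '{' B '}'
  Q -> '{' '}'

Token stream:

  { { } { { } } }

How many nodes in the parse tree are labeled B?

4

[B [Q { [B [Q { }] [B [Q { [B [Q { }]] }]]] }]]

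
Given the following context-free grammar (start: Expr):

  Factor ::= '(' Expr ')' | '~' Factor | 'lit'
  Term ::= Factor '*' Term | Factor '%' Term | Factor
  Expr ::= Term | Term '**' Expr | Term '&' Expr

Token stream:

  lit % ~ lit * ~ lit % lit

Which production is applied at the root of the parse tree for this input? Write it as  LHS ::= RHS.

Expr ::= Term

[Expr [Term [Factor lit] % [Term [Factor ~ [Factor lit]] * [Term [Factor ~ [Factor lit]] % [Term [Factor lit]]]]]]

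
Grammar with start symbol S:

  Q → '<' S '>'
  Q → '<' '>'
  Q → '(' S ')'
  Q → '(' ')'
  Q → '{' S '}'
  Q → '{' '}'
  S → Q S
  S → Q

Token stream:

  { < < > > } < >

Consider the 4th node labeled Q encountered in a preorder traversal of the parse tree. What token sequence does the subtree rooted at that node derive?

< >

[S [Q { [S [Q < [S [Q < >]] >]] }] [S [Q < >]]]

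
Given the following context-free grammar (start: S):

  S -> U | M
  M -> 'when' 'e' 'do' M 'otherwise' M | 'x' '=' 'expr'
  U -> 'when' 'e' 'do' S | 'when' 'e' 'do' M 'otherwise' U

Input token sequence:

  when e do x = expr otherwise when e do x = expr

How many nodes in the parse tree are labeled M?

2

[S [U when e do [M x = expr] otherwise [U when e do [S [M x = expr]]]]]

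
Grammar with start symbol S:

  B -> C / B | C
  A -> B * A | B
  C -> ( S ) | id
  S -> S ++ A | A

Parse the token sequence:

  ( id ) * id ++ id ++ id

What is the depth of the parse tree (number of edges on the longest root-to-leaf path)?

10

[S [S [S [A [B [C ( [S [A [B [C id]]]] )]] * [A [B [C id]]]]] ++ [A [B [C id]]]] ++ [A [B [C id]]]]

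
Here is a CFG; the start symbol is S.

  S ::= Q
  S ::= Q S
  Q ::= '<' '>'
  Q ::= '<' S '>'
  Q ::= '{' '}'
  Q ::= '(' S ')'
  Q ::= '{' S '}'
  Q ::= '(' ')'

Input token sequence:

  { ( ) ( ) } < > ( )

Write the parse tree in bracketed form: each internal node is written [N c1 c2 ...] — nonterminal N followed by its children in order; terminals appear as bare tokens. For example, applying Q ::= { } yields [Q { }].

S
Q S
{ S } S
{ Q S } S
{ ( ) S } S
{ ( ) Q } S
{ ( ) ( ) } S
{ ( ) ( ) } Q S
{ ( ) ( ) } < > S
{ ( ) ( ) } < > Q
{ ( ) ( ) } < > ( )

[S [Q { [S [Q ( )] [S [Q ( )]]] }] [S [Q < >] [S [Q ( )]]]]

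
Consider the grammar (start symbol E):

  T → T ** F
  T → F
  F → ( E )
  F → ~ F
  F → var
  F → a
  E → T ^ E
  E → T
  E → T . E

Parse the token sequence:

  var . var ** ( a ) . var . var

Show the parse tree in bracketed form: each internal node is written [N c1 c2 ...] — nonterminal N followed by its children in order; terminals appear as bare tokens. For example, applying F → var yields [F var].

[E [T [F var]] . [E [T [T [F var]] ** [F ( [E [T [F a]]] )]] . [E [T [F var]] . [E [T [F var]]]]]]

E
T . E
F . E
var . E
var . T . E
var . T ** F . E
var . F ** F . E
var . var ** F . E
var . var ** ( E ) . E
var . var ** ( T ) . E
var . var ** ( F ) . E
var . var ** ( a ) . E
var . var ** ( a ) . T . E
var . var ** ( a ) . F . E
var . var ** ( a ) . var . E
var . var ** ( a ) . var . T
var . var ** ( a ) . var . F
var . var ** ( a ) . var . var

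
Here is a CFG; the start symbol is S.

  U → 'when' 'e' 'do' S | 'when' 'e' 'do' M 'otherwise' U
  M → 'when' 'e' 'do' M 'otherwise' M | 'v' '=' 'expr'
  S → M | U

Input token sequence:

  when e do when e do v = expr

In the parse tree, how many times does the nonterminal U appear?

2

[S [U when e do [S [U when e do [S [M v = expr]]]]]]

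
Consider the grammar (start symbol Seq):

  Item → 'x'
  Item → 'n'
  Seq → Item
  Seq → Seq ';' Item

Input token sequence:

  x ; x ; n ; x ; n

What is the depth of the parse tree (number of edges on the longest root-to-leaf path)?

[Seq [Seq [Seq [Seq [Seq [Item x]] ; [Item x]] ; [Item n]] ; [Item x]] ; [Item n]]

6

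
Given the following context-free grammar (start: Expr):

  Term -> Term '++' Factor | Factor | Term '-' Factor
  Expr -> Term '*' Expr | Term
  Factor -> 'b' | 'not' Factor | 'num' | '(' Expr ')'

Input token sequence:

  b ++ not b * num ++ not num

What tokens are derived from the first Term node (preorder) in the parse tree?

b ++ not b

[Expr [Term [Term [Factor b]] ++ [Factor not [Factor b]]] * [Expr [Term [Term [Factor num]] ++ [Factor not [Factor num]]]]]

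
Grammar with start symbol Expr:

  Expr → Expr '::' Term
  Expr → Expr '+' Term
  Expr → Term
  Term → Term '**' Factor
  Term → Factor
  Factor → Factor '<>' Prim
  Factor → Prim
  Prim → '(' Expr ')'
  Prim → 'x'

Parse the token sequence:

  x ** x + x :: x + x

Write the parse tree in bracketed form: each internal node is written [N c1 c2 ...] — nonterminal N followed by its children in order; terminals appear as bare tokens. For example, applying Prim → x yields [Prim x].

Expr
Expr + Term
Expr :: Term + Term
Expr + Term :: Term + Term
Term + Term :: Term + Term
Term ** Factor + Term :: Term + Term
Factor ** Factor + Term :: Term + Term
Prim ** Factor + Term :: Term + Term
x ** Factor + Term :: Term + Term
x ** Prim + Term :: Term + Term
x ** x + Term :: Term + Term
x ** x + Factor :: Term + Term
x ** x + Prim :: Term + Term
x ** x + x :: Term + Term
x ** x + x :: Factor + Term
x ** x + x :: Prim + Term
x ** x + x :: x + Term
x ** x + x :: x + Factor
x ** x + x :: x + Prim
x ** x + x :: x + x

[Expr [Expr [Expr [Expr [Term [Term [Factor [Prim x]]] ** [Factor [Prim x]]]] + [Term [Factor [Prim x]]]] :: [Term [Factor [Prim x]]]] + [Term [Factor [Prim x]]]]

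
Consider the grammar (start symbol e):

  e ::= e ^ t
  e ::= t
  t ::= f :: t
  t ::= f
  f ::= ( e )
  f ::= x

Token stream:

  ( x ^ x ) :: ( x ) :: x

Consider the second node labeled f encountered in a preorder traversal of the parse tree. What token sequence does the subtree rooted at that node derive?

x

[e [t [f ( [e [e [t [f x]]] ^ [t [f x]]] )] :: [t [f ( [e [t [f x]]] )] :: [t [f x]]]]]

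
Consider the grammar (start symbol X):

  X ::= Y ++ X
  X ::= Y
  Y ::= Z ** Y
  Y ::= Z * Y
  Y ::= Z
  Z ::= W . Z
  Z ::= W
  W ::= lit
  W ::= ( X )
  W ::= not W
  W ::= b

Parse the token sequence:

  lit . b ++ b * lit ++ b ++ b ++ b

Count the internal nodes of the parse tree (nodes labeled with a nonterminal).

[X [Y [Z [W lit] . [Z [W b]]]] ++ [X [Y [Z [W b]] * [Y [Z [W lit]]]] ++ [X [Y [Z [W b]]] ++ [X [Y [Z [W b]]] ++ [X [Y [Z [W b]]]]]]]]

25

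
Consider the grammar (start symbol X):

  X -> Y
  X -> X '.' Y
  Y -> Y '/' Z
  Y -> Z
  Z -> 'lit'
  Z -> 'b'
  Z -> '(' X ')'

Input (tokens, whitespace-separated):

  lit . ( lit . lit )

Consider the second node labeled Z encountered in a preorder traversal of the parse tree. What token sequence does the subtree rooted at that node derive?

( lit . lit )

[X [X [Y [Z lit]]] . [Y [Z ( [X [X [Y [Z lit]]] . [Y [Z lit]]] )]]]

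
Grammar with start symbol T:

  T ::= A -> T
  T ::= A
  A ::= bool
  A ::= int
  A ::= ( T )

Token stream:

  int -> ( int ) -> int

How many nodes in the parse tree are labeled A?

[T [A int] -> [T [A ( [T [A int]] )] -> [T [A int]]]]

4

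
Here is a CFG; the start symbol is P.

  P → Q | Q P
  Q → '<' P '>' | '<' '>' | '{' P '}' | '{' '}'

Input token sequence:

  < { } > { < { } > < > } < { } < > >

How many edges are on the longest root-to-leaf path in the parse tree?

7

[P [Q < [P [Q { }]] >] [P [Q { [P [Q < [P [Q { }]] >] [P [Q < >]]] }] [P [Q < [P [Q { }] [P [Q < >]]] >]]]]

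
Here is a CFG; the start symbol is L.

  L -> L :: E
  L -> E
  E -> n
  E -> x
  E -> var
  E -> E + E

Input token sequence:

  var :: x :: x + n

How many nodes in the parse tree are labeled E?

[L [L [L [E var]] :: [E x]] :: [E [E x] + [E n]]]

5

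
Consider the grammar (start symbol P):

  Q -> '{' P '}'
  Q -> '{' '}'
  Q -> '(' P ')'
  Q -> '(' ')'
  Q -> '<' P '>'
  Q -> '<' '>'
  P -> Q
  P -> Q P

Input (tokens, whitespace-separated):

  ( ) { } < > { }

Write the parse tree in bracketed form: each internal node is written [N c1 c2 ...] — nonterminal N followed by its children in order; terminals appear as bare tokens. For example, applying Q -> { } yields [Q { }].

P
Q P
( ) P
( ) Q P
( ) { } P
( ) { } Q P
( ) { } < > P
( ) { } < > Q
( ) { } < > { }

[P [Q ( )] [P [Q { }] [P [Q < >] [P [Q { }]]]]]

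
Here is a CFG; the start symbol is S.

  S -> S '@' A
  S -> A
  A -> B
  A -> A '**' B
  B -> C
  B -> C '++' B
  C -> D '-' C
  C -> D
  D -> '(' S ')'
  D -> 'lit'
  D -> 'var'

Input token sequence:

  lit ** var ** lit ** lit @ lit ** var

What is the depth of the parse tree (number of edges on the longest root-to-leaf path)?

9

[S [S [A [A [A [A [B [C [D lit]]]] ** [B [C [D var]]]] ** [B [C [D lit]]]] ** [B [C [D lit]]]]] @ [A [A [B [C [D lit]]]] ** [B [C [D var]]]]]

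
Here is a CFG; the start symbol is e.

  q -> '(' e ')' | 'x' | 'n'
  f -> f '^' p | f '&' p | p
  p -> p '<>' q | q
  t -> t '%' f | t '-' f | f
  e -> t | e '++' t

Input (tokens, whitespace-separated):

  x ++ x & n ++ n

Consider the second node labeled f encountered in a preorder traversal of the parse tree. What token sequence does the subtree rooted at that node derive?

x & n

[e [e [e [t [f [p [q x]]]]] ++ [t [f [f [p [q x]]] & [p [q n]]]]] ++ [t [f [p [q n]]]]]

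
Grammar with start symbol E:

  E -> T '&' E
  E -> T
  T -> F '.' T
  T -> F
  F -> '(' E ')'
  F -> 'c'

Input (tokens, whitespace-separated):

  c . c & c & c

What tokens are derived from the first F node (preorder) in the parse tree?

[E [T [F c] . [T [F c]]] & [E [T [F c]] & [E [T [F c]]]]]

c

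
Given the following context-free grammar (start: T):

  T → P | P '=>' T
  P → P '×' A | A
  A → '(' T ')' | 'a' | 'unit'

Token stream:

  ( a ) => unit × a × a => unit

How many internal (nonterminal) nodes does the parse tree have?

16

[T [P [A ( [T [P [A a]]] )]] => [T [P [P [P [A unit]] × [A a]] × [A a]] => [T [P [A unit]]]]]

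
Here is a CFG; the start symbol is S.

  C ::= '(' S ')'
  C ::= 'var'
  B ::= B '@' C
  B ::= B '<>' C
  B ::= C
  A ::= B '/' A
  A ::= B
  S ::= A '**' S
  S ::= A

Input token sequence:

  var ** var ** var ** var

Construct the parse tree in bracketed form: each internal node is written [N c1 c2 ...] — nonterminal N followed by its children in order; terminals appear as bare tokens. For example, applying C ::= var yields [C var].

S
A ** S
B ** S
C ** S
var ** S
var ** A ** S
var ** B ** S
var ** C ** S
var ** var ** S
var ** var ** A ** S
var ** var ** B ** S
var ** var ** C ** S
var ** var ** var ** S
var ** var ** var ** A
var ** var ** var ** B
var ** var ** var ** C
var ** var ** var ** var

[S [A [B [C var]]] ** [S [A [B [C var]]] ** [S [A [B [C var]]] ** [S [A [B [C var]]]]]]]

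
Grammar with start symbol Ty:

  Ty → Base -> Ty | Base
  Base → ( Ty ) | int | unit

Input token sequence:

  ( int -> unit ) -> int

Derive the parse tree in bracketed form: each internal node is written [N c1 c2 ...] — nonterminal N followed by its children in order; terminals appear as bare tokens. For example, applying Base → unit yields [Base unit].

[Ty [Base ( [Ty [Base int] -> [Ty [Base unit]]] )] -> [Ty [Base int]]]

Ty
Base -> Ty
( Ty ) -> Ty
( Base -> Ty ) -> Ty
( int -> Ty ) -> Ty
( int -> Base ) -> Ty
( int -> unit ) -> Ty
( int -> unit ) -> Base
( int -> unit ) -> int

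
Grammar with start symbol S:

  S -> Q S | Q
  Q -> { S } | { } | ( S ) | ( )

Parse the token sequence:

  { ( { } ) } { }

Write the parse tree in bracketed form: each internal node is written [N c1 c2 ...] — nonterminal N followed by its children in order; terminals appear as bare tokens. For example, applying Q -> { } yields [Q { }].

[S [Q { [S [Q ( [S [Q { }]] )]] }] [S [Q { }]]]

S
Q S
{ S } S
{ Q } S
{ ( S ) } S
{ ( Q ) } S
{ ( { } ) } S
{ ( { } ) } Q
{ ( { } ) } { }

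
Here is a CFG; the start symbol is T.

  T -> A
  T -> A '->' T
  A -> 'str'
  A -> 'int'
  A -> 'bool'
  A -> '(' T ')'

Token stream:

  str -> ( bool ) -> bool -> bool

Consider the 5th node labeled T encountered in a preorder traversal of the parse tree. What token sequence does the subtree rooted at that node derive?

[T [A str] -> [T [A ( [T [A bool]] )] -> [T [A bool] -> [T [A bool]]]]]

bool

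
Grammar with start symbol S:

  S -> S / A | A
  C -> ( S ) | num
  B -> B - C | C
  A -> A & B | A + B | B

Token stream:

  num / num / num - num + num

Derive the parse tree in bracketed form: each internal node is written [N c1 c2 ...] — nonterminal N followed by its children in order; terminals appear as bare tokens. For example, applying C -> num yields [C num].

[S [S [S [A [B [C num]]]] / [A [B [C num]]]] / [A [A [B [B [C num]] - [C num]]] + [B [C num]]]]

S
S / A
S / A / A
A / A / A
B / A / A
C / A / A
num / A / A
num / B / A
num / C / A
num / num / A
num / num / A + B
num / num / B + B
num / num / B - C + B
num / num / C - C + B
num / num / num - C + B
num / num / num - num + B
num / num / num - num + C
num / num / num - num + num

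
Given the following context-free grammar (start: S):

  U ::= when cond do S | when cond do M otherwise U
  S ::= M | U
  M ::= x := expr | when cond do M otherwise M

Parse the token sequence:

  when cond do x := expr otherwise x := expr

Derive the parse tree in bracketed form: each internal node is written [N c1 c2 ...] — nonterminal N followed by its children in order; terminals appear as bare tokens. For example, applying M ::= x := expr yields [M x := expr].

S
M
when cond do M otherwise M
when cond do x := expr otherwise M
when cond do x := expr otherwise x := expr

[S [M when cond do [M x := expr] otherwise [M x := expr]]]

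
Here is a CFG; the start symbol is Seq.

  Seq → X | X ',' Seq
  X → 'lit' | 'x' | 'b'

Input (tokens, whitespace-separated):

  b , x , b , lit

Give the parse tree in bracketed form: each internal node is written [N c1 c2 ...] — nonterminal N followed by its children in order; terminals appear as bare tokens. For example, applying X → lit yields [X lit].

[Seq [X b] , [Seq [X x] , [Seq [X b] , [Seq [X lit]]]]]

Seq
X , Seq
b , Seq
b , X , Seq
b , x , Seq
b , x , X , Seq
b , x , b , Seq
b , x , b , X
b , x , b , lit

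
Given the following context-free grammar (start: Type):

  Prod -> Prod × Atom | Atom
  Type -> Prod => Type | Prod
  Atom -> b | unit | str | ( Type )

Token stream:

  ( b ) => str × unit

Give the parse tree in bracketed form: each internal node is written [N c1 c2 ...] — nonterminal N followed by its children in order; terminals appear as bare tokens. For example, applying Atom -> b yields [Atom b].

[Type [Prod [Atom ( [Type [Prod [Atom b]]] )]] => [Type [Prod [Prod [Atom str]] × [Atom unit]]]]

Type
Prod => Type
Atom => Type
( Type ) => Type
( Prod ) => Type
( Atom ) => Type
( b ) => Type
( b ) => Prod
( b ) => Prod × Atom
( b ) => Atom × Atom
( b ) => str × Atom
( b ) => str × unit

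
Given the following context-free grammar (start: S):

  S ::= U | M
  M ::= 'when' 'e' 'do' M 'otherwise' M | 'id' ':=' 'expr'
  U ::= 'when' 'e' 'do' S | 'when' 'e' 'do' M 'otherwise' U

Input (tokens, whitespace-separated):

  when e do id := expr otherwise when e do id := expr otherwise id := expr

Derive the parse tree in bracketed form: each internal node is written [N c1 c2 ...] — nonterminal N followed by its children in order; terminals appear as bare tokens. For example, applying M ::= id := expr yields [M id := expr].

[S [M when e do [M id := expr] otherwise [M when e do [M id := expr] otherwise [M id := expr]]]]

S
M
when e do M otherwise M
when e do id := expr otherwise M
when e do id := expr otherwise when e do M otherwise M
when e do id := expr otherwise when e do id := expr otherwise M
when e do id := expr otherwise when e do id := expr otherwise id := expr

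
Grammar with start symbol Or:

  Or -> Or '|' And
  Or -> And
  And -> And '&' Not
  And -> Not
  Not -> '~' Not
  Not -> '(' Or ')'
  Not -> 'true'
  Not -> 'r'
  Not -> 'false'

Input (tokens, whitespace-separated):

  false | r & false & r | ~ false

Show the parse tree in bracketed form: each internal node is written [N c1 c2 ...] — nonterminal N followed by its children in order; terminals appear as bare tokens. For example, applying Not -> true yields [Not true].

Or
Or | And
Or | And | And
And | And | And
Not | And | And
false | And | And
false | And & Not | And
false | And & Not & Not | And
false | Not & Not & Not | And
false | r & Not & Not | And
false | r & false & Not | And
false | r & false & r | And
false | r & false & r | Not
false | r & false & r | ~ Not
false | r & false & r | ~ false

[Or [Or [Or [And [Not false]]] | [And [And [And [Not r]] & [Not false]] & [Not r]]] | [And [Not ~ [Not false]]]]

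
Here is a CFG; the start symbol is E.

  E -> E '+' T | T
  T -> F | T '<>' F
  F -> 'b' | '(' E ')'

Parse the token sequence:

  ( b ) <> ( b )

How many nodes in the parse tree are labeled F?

[E [T [T [F ( [E [T [F b]]] )]] <> [F ( [E [T [F b]]] )]]]

4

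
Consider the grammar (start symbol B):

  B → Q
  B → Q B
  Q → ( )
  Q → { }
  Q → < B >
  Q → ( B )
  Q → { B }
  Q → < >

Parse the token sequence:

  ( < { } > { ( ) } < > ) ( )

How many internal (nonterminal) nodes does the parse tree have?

[B [Q ( [B [Q < [B [Q { }]] >] [B [Q { [B [Q ( )]] }] [B [Q < >]]]] )] [B [Q ( )]]]

14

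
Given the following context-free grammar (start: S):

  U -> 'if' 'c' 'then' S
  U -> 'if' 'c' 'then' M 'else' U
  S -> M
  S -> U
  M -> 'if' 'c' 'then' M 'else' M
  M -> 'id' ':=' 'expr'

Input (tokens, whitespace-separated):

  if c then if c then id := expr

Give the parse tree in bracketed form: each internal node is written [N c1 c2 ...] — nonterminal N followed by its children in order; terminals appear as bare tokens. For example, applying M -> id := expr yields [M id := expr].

[S [U if c then [S [U if c then [S [M id := expr]]]]]]

S
U
if c then S
if c then U
if c then if c then S
if c then if c then M
if c then if c then id := expr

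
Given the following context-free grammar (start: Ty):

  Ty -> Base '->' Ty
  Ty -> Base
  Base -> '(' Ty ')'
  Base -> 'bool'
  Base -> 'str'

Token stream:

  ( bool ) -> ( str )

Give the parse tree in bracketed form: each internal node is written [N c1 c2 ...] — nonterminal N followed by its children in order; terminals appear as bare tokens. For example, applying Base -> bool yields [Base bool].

Ty
Base -> Ty
( Ty ) -> Ty
( Base ) -> Ty
( bool ) -> Ty
( bool ) -> Base
( bool ) -> ( Ty )
( bool ) -> ( Base )
( bool ) -> ( str )

[Ty [Base ( [Ty [Base bool]] )] -> [Ty [Base ( [Ty [Base str]] )]]]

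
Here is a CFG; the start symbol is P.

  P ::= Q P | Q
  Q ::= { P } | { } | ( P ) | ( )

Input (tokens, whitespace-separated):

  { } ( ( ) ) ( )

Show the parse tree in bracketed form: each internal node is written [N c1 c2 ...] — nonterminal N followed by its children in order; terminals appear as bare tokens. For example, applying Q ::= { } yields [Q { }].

P
Q P
{ } P
{ } Q P
{ } ( P ) P
{ } ( Q ) P
{ } ( ( ) ) P
{ } ( ( ) ) Q
{ } ( ( ) ) ( )

[P [Q { }] [P [Q ( [P [Q ( )]] )] [P [Q ( )]]]]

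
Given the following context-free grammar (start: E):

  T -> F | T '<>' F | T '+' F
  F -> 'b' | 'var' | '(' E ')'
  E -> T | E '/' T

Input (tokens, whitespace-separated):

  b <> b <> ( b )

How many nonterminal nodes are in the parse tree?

10

[E [T [T [T [F b]] <> [F b]] <> [F ( [E [T [F b]]] )]]]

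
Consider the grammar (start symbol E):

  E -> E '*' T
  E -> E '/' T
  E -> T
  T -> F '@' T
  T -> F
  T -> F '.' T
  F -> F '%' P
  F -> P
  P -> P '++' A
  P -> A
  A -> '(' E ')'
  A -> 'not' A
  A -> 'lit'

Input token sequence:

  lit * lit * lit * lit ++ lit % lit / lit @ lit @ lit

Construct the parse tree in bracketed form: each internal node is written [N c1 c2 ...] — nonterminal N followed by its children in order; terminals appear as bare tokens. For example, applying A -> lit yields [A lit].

[E [E [E [E [E [T [F [P [A lit]]]]] * [T [F [P [A lit]]]]] * [T [F [P [A lit]]]]] * [T [F [F [P [P [A lit]] ++ [A lit]]] % [P [A lit]]]]] / [T [F [P [A lit]]] @ [T [F [P [A lit]]] @ [T [F [P [A lit]]]]]]]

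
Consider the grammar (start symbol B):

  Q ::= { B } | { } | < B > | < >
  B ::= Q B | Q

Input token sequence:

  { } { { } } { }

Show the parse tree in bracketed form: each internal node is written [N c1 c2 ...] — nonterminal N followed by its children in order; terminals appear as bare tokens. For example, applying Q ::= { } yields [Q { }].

[B [Q { }] [B [Q { [B [Q { }]] }] [B [Q { }]]]]

B
Q B
{ } B
{ } Q B
{ } { B } B
{ } { Q } B
{ } { { } } B
{ } { { } } Q
{ } { { } } { }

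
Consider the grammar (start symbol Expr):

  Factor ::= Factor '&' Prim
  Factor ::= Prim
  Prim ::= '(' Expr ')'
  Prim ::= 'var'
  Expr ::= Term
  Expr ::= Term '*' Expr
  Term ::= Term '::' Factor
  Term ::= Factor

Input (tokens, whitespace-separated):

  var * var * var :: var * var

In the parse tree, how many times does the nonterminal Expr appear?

4

[Expr [Term [Factor [Prim var]]] * [Expr [Term [Factor [Prim var]]] * [Expr [Term [Term [Factor [Prim var]]] :: [Factor [Prim var]]] * [Expr [Term [Factor [Prim var]]]]]]]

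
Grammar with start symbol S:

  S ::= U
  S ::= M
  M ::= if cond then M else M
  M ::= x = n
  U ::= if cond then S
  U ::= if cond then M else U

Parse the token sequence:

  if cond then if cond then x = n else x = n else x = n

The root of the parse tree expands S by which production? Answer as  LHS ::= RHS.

[S [M if cond then [M if cond then [M x = n] else [M x = n]] else [M x = n]]]

S ::= M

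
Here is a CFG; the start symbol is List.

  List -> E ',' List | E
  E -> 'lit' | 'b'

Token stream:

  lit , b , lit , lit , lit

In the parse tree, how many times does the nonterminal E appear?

5

[List [E lit] , [List [E b] , [List [E lit] , [List [E lit] , [List [E lit]]]]]]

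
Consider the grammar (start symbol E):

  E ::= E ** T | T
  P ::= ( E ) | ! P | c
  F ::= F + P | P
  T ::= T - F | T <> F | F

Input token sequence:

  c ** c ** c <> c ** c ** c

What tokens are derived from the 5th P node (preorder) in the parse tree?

[E [E [E [E [E [T [F [P c]]]] ** [T [F [P c]]]] ** [T [T [F [P c]]] <> [F [P c]]]] ** [T [F [P c]]]] ** [T [F [P c]]]]

c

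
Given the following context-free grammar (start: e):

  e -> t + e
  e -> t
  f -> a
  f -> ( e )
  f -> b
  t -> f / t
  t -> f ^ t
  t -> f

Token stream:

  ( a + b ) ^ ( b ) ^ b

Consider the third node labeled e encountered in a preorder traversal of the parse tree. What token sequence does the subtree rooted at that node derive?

[e [t [f ( [e [t [f a]] + [e [t [f b]]]] )] ^ [t [f ( [e [t [f b]]] )] ^ [t [f b]]]]]

b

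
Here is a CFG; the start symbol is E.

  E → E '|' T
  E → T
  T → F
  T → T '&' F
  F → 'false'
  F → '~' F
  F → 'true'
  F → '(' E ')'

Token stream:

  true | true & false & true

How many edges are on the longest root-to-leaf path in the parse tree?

[E [E [T [F true]]] | [T [T [T [F true]] & [F false]] & [F true]]]

5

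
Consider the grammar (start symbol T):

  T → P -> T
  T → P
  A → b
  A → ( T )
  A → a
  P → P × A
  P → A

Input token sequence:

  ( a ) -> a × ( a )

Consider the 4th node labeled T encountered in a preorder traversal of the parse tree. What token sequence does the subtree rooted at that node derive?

a

[T [P [A ( [T [P [A a]]] )]] -> [T [P [P [A a]] × [A ( [T [P [A a]]] )]]]]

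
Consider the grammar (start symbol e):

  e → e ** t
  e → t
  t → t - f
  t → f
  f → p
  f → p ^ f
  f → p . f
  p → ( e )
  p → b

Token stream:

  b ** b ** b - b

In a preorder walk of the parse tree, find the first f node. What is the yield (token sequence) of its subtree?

b

[e [e [e [t [f [p b]]]] ** [t [f [p b]]]] ** [t [t [f [p b]]] - [f [p b]]]]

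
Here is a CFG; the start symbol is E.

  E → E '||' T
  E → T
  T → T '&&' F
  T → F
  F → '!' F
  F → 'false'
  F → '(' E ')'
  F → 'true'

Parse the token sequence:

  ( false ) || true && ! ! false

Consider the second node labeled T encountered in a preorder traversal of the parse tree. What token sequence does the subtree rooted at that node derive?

[E [E [T [F ( [E [T [F false]]] )]]] || [T [T [F true]] && [F ! [F ! [F false]]]]]

false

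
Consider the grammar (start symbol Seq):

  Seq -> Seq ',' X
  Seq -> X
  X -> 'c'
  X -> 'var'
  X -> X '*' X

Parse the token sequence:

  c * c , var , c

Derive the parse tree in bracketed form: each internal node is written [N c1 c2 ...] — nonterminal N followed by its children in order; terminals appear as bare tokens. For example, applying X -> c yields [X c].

Seq
Seq , X
Seq , X , X
X , X , X
X * X , X , X
c * X , X , X
c * c , X , X
c * c , var , X
c * c , var , c

[Seq [Seq [Seq [X [X c] * [X c]]] , [X var]] , [X c]]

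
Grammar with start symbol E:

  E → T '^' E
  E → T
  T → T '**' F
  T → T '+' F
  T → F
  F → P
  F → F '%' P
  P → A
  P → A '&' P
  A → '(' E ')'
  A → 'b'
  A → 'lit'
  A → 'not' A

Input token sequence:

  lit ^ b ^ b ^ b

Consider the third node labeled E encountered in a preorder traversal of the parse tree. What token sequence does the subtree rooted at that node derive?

b ^ b

[E [T [F [P [A lit]]]] ^ [E [T [F [P [A b]]]] ^ [E [T [F [P [A b]]]] ^ [E [T [F [P [A b]]]]]]]]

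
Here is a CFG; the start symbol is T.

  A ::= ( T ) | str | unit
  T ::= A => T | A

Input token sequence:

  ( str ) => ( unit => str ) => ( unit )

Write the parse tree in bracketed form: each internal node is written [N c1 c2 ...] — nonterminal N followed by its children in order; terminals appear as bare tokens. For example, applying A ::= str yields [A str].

T
A => T
( T ) => T
( A ) => T
( str ) => T
( str ) => A => T
( str ) => ( T ) => T
( str ) => ( A => T ) => T
( str ) => ( unit => T ) => T
( str ) => ( unit => A ) => T
( str ) => ( unit => str ) => T
( str ) => ( unit => str ) => A
( str ) => ( unit => str ) => ( T )
( str ) => ( unit => str ) => ( A )
( str ) => ( unit => str ) => ( unit )

[T [A ( [T [A str]] )] => [T [A ( [T [A unit] => [T [A str]]] )] => [T [A ( [T [A unit]] )]]]]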